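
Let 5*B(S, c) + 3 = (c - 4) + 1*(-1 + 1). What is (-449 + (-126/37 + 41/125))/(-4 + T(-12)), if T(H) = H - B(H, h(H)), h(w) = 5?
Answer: 1045429/36075 ≈ 28.979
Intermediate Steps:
B(S, c) = -7/5 + c/5 (B(S, c) = -3/5 + ((c - 4) + 1*(-1 + 1))/5 = -3/5 + ((-4 + c) + 1*0)/5 = -3/5 + ((-4 + c) + 0)/5 = -3/5 + (-4 + c)/5 = -3/5 + (-4/5 + c/5) = -7/5 + c/5)
T(H) = 2/5 + H (T(H) = H - (-7/5 + (1/5)*5) = H - (-7/5 + 1) = H - 1*(-2/5) = H + 2/5 = 2/5 + H)
(-449 + (-126/37 + 41/125))/(-4 + T(-12)) = (-449 + (-126/37 + 41/125))/(-4 + (2/5 - 12)) = (-449 + (-126*1/37 + 41*(1/125)))/(-4 - 58/5) = (-449 + (-126/37 + 41/125))/(-78/5) = (-449 - 14233/4625)*(-5/78) = -2090858/4625*(-5/78) = 1045429/36075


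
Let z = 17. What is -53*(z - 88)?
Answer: 3763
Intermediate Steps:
-53*(z - 88) = -53*(17 - 88) = -53*(-71) = 3763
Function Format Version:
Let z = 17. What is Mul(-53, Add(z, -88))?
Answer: 3763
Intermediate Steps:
Mul(-53, Add(z, -88)) = Mul(-53, Add(17, -88)) = Mul(-53, -71) = 3763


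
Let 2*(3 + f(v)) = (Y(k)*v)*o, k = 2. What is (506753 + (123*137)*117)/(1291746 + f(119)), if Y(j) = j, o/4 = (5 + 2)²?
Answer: 190640/101159 ≈ 1.8846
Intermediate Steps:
o = 196 (o = 4*(5 + 2)² = 4*7² = 4*49 = 196)
f(v) = -3 + 196*v (f(v) = -3 + ((2*v)*196)/2 = -3 + (392*v)/2 = -3 + 196*v)
(506753 + (123*137)*117)/(1291746 + f(119)) = (506753 + (123*137)*117)/(1291746 + (-3 + 196*119)) = (506753 + 16851*117)/(1291746 + (-3 + 23324)) = (506753 + 1971567)/(1291746 + 23321) = 2478320/1315067 = 2478320*(1/1315067) = 190640/101159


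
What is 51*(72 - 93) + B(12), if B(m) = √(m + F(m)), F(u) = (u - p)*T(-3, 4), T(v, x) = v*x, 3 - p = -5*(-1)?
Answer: -1071 + 2*I*√39 ≈ -1071.0 + 12.49*I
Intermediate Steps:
p = -2 (p = 3 - (-5)*(-1) = 3 - 1*5 = 3 - 5 = -2)
F(u) = -24 - 12*u (F(u) = (u - 1*(-2))*(-3*4) = (u + 2)*(-12) = (2 + u)*(-12) = -24 - 12*u)
B(m) = √(-24 - 11*m) (B(m) = √(m + (-24 - 12*m)) = √(-24 - 11*m))
51*(72 - 93) + B(12) = 51*(72 - 93) + √(-24 - 11*12) = 51*(-21) + √(-24 - 132) = -1071 + √(-156) = -1071 + 2*I*√39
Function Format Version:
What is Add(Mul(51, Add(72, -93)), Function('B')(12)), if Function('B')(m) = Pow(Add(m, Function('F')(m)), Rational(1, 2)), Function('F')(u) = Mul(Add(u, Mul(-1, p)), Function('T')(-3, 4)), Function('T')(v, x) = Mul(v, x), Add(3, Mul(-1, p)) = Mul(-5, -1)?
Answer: Add(-1071, Mul(2, I, Pow(39, Rational(1, 2)))) ≈ Add(-1071.0, Mul(12.490, I))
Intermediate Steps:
p = -2 (p = Add(3, Mul(-1, Mul(-5, -1))) = Add(3, Mul(-1, 5)) = Add(3, -5) = -2)
Function('F')(u) = Add(-24, Mul(-12, u)) (Function('F')(u) = Mul(Add(u, Mul(-1, -2)), Mul(-3, 4)) = Mul(Add(u, 2), -12) = Mul(Add(2, u), -12) = Add(-24, Mul(-12, u)))
Function('B')(m) = Pow(Add(-24, Mul(-11, m)), Rational(1, 2)) (Function('B')(m) = Pow(Add(m, Add(-24, Mul(-12, m))), Rational(1, 2)) = Pow(Add(-24, Mul(-11, m)), Rational(1, 2)))
Add(Mul(51, Add(72, -93)), Function('B')(12)) = Add(Mul(51, Add(72, -93)), Pow(Add(-24, Mul(-11, 12)), Rational(1, 2))) = Add(Mul(51, -21), Pow(Add(-24, -132), Rational(1, 2))) = Add(-1071, Pow(-156, Rational(1, 2))) = Add(-1071, Mul(2, I, Pow(39, Rational(1, 2))))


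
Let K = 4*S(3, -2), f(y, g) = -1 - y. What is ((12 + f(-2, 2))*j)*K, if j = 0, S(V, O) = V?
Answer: 0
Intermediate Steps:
K = 12 (K = 4*3 = 12)
((12 + f(-2, 2))*j)*K = ((12 + (-1 - 1*(-2)))*0)*12 = ((12 + (-1 + 2))*0)*12 = ((12 + 1)*0)*12 = (13*0)*12 = 0*12 = 0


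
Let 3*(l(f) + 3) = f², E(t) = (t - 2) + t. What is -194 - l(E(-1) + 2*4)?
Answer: -589/3 ≈ -196.33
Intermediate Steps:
E(t) = -2 + 2*t (E(t) = (-2 + t) + t = -2 + 2*t)
l(f) = -3 + f²/3
-194 - l(E(-1) + 2*4) = -194 - (-3 + ((-2 + 2*(-1)) + 2*4)²/3) = -194 - (-3 + ((-2 - 2) + 8)²/3) = -194 - (-3 + (-4 + 8)²/3) = -194 - (-3 + (⅓)*4²) = -194 - (-3 + (⅓)*16) = -194 - (-3 + 16/3) = -194 - 1*7/3 = -194 - 7/3 = -589/3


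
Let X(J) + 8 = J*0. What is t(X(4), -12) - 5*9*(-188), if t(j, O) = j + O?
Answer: 8440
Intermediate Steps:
X(J) = -8 (X(J) = -8 + J*0 = -8 + 0 = -8)
t(j, O) = O + j
t(X(4), -12) - 5*9*(-188) = (-12 - 8) - 5*9*(-188) = -20 - 45*(-188) = -20 + 8460 = 8440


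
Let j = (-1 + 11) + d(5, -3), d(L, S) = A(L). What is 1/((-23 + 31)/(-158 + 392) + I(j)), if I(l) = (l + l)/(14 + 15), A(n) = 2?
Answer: 3393/2924 ≈ 1.1604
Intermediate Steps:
d(L, S) = 2
j = 12 (j = (-1 + 11) + 2 = 10 + 2 = 12)
I(l) = 2*l/29 (I(l) = (2*l)/29 = (2*l)*(1/29) = 2*l/29)
1/((-23 + 31)/(-158 + 392) + I(j)) = 1/((-23 + 31)/(-158 + 392) + (2/29)*12) = 1/(8/234 + 24/29) = 1/(8*(1/234) + 24/29) = 1/(4/117 + 24/29) = 1/(2924/3393) = 3393/2924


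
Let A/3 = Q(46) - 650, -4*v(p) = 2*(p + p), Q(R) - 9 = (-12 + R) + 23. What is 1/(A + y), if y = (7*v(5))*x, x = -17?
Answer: -1/1157 ≈ -0.00086430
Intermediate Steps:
Q(R) = 20 + R (Q(R) = 9 + ((-12 + R) + 23) = 9 + (11 + R) = 20 + R)
v(p) = -p (v(p) = -(p + p)/2 = -2*p/2 = -p)
A = -1752 (A = 3*((20 + 46) - 650) = 3*(66 - 650) = 3*(-584) = -1752)
y = 595 (y = (7*(-1*5))*(-17) = (7*(-5))*(-17) = -35*(-17) = 595)
1/(A + y) = 1/(-1752 + 595) = 1/(-1157) = -1/1157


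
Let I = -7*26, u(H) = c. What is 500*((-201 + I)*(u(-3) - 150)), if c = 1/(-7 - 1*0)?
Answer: 201266500/7 ≈ 2.8752e+7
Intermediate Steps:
c = -⅐ (c = 1/(-7 + 0) = 1/(-7) = -⅐ ≈ -0.14286)
u(H) = -⅐
I = -182
500*((-201 + I)*(u(-3) - 150)) = 500*((-201 - 182)*(-⅐ - 150)) = 500*(-383*(-1051/7)) = 500*(402533/7) = 201266500/7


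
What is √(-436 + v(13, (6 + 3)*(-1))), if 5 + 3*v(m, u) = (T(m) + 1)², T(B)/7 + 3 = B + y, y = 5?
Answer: √29769/3 ≈ 57.512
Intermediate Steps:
T(B) = 14 + 7*B (T(B) = -21 + 7*(B + 5) = -21 + 7*(5 + B) = -21 + (35 + 7*B) = 14 + 7*B)
v(m, u) = -5/3 + (15 + 7*m)²/3 (v(m, u) = -5/3 + ((14 + 7*m) + 1)²/3 = -5/3 + (15 + 7*m)²/3)
√(-436 + v(13, (6 + 3)*(-1))) = √(-436 + (-5/3 + (15 + 7*13)²/3)) = √(-436 + (-5/3 + (15 + 91)²/3)) = √(-436 + (-5/3 + (⅓)*106²)) = √(-436 + (-5/3 + (⅓)*11236)) = √(-436 + (-5/3 + 11236/3)) = √(-436 + 11231/3) = √(9923/3) = √29769/3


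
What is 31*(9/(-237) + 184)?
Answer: 450523/79 ≈ 5702.8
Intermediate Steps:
31*(9/(-237) + 184) = 31*(9*(-1/237) + 184) = 31*(-3/79 + 184) = 31*(14533/79) = 450523/79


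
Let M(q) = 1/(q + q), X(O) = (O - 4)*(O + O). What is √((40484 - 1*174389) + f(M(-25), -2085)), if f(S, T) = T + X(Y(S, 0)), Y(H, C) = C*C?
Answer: 3*I*√15110 ≈ 368.77*I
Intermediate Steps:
Y(H, C) = C²
X(O) = 2*O*(-4 + O) (X(O) = (-4 + O)*(2*O) = 2*O*(-4 + O))
M(q) = 1/(2*q)
f(S, T) = T (f(S, T) = T + 2*0²*(-4 + 0²) = T + 2*0*(-4 + 0) = T + 2*0*(-4) = T + 0 = T)
√((40484 - 1*174389) + f(M(-25), -2085)) = √((40484 - 1*174389) - 2085) = √((40484 - 174389) - 2085) = √(-133905 - 2085) = √(-135990) = 3*I*√15110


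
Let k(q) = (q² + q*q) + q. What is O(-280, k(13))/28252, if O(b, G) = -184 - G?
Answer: -535/28252 ≈ -0.018937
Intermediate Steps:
k(q) = q + 2*q² (k(q) = (q² + q²) + q = 2*q² + q = q + 2*q²)
O(-280, k(13))/28252 = (-184 - 13*(1 + 2*13))/28252 = (-184 - 13*(1 + 26))*(1/28252) = (-184 - 13*27)*(1/28252) = (-184 - 1*351)*(1/28252) = (-184 - 351)*(1/28252) = -535*1/28252 = -535/28252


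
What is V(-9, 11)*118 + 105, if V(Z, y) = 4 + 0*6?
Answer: 577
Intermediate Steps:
V(Z, y) = 4 (V(Z, y) = 4 + 0 = 4)
V(-9, 11)*118 + 105 = 4*118 + 105 = 472 + 105 = 577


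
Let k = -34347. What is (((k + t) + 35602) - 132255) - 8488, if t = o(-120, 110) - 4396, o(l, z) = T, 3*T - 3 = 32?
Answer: -431617/3 ≈ -1.4387e+5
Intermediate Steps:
T = 35/3 (T = 1 + (⅓)*32 = 1 + 32/3 = 35/3 ≈ 11.667)
o(l, z) = 35/3
t = -13153/3 (t = 35/3 - 4396 = -13153/3 ≈ -4384.3)
(((k + t) + 35602) - 132255) - 8488 = (((-34347 - 13153/3) + 35602) - 132255) - 8488 = ((-116194/3 + 35602) - 132255) - 8488 = (-9388/3 - 132255) - 8488 = -406153/3 - 8488 = -431617/3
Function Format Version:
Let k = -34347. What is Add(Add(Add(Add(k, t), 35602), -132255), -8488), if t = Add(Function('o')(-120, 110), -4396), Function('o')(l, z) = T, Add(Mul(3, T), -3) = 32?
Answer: Rational(-431617, 3) ≈ -1.4387e+5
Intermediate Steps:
T = Rational(35, 3) (T = Add(1, Mul(Rational(1, 3), 32)) = Add(1, Rational(32, 3)) = Rational(35, 3) ≈ 11.667)
Function('o')(l, z) = Rational(35, 3)
t = Rational(-13153, 3) (t = Add(Rational(35, 3), -4396) = Rational(-13153, 3) ≈ -4384.3)
Add(Add(Add(Add(k, t), 35602), -132255), -8488) = Add(Add(Add(Add(-34347, Rational(-13153, 3)), 35602), -132255), -8488) = Add(Add(Add(Rational(-116194, 3), 35602), -132255), -8488) = Add(Add(Rational(-9388, 3), -132255), -8488) = Add(Rational(-406153, 3), -8488) = Rational(-431617, 3)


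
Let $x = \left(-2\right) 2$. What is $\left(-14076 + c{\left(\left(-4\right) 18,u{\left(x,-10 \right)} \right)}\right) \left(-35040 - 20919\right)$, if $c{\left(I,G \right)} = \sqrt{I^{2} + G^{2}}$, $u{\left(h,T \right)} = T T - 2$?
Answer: $787678884 - 111918 \sqrt{3697} \approx 7.8087 \cdot 10^{8}$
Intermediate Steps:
$x = -4$
$u{\left(h,T \right)} = -2 + T^{2}$ ($u{\left(h,T \right)} = T^{2} - 2 = -2 + T^{2}$)
$c{\left(I,G \right)} = \sqrt{G^{2} + I^{2}}$
$\left(-14076 + c{\left(\left(-4\right) 18,u{\left(x,-10 \right)} \right)}\right) \left(-35040 - 20919\right) = \left(-14076 + \sqrt{\left(-2 + \left(-10\right)^{2}\right)^{2} + \left(\left(-4\right) 18\right)^{2}}\right) \left(-35040 - 20919\right) = \left(-14076 + \sqrt{\left(-2 + 100\right)^{2} + \left(-72\right)^{2}}\right) \left(-55959\right) = \left(-14076 + \sqrt{98^{2} + 5184}\right) \left(-55959\right) = \left(-14076 + \sqrt{9604 + 5184}\right) \left(-55959\right) = \left(-14076 + \sqrt{14788}\right) \left(-55959\right) = \left(-14076 + 2 \sqrt{3697}\right) \left(-55959\right) = 787678884 - 111918 \sqrt{3697}$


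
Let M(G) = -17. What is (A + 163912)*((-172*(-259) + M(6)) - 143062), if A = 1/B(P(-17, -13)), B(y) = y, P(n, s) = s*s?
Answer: -2729419941499/169 ≈ -1.6150e+10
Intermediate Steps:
P(n, s) = s**2
A = 1/169 (A = 1/((-13)**2) = 1/169 ≈ 0.0059172)
(A + 163912)*((-172*(-259) + M(6)) - 143062) = (1/169 + 163912)*((-172*(-259) - 17) - 143062) = 27701129*((44548 - 17) - 143062)/169 = 27701129*(44531 - 143062)/169 = (27701129/169)*(-98531) = -2729419941499/169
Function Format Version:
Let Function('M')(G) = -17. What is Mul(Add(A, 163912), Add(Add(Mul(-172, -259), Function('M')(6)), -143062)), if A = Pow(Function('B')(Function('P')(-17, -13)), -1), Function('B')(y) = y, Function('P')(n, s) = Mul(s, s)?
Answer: Rational(-2729419941499, 169) ≈ -1.6150e+10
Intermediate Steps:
Function('P')(n, s) = Pow(s, 2)
A = Rational(1, 169) (A = Pow(Pow(-13, 2), -1) = Pow(169, -1) = Rational(1, 169) ≈ 0.0059172)
Mul(Add(A, 163912), Add(Add(Mul(-172, -259), Function('M')(6)), -143062)) = Mul(Add(Rational(1, 169), 163912), Add(Add(Mul(-172, -259), -17), -143062)) = Mul(Rational(27701129, 169), Add(Add(44548, -17), -143062)) = Mul(Rational(27701129, 169), Add(44531, -143062)) = Mul(Rational(27701129, 169), -98531) = Rational(-2729419941499, 169)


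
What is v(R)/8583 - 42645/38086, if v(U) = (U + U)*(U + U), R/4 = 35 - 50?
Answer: 60805455/108964046 ≈ 0.55803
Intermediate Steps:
R = -60 (R = 4*(35 - 50) = 4*(-15) = -60)
v(U) = 4*U² (v(U) = (2*U)*(2*U) = 4*U²)
v(R)/8583 - 42645/38086 = (4*(-60)²)/8583 - 42645/38086 = (4*3600)*(1/8583) - 42645*1/38086 = 14400*(1/8583) - 42645/38086 = 4800/2861 - 42645/38086 = 60805455/108964046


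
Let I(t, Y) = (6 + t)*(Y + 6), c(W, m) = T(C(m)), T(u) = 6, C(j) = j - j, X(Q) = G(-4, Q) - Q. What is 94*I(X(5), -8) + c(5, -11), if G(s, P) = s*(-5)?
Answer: -3942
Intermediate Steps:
G(s, P) = -5*s
X(Q) = 20 - Q (X(Q) = -5*(-4) - Q = 20 - Q)
C(j) = 0
c(W, m) = 6
I(t, Y) = (6 + Y)*(6 + t) (I(t, Y) = (6 + t)*(6 + Y) = (6 + Y)*(6 + t))
94*I(X(5), -8) + c(5, -11) = 94*(36 + 6*(-8) + 6*(20 - 1*5) - 8*(20 - 1*5)) + 6 = 94*(36 - 48 + 6*(20 - 5) - 8*(20 - 5)) + 6 = 94*(36 - 48 + 6*15 - 8*15) + 6 = 94*(36 - 48 + 90 - 120) + 6 = 94*(-42) + 6 = -3948 + 6 = -3942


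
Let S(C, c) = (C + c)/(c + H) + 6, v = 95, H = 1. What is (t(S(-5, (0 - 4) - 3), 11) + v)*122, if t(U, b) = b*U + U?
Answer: 23302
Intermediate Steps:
S(C, c) = 6 + (C + c)/(1 + c) (S(C, c) = (C + c)/(c + 1) + 6 = (C + c)/(1 + c) + 6 = 6 + (C + c)/(1 + c))
t(U, b) = U + U*b (t(U, b) = U*b + U = U + U*b)
(t(S(-5, (0 - 4) - 3), 11) + v)*122 = (((6 - 5 + 7*((0 - 4) - 3))/(1 + ((0 - 4) - 3)))*(1 + 11) + 95)*122 = (((6 - 5 + 7*(-4 - 3))/(1 + (-4 - 3)))*12 + 95)*122 = (((6 - 5 + 7*(-7))/(1 - 7))*12 + 95)*122 = (((6 - 5 - 49)/(-6))*12 + 95)*122 = (-⅙*(-48)*12 + 95)*122 = (8*12 + 95)*122 = (96 + 95)*122 = 191*122 = 23302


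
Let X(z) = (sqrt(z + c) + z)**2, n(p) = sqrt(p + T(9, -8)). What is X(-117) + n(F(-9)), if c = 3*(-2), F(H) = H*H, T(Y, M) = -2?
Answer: sqrt(79) + (117 - I*sqrt(123))**2 ≈ 13575.0 - 2595.2*I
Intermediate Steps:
F(H) = H**2
c = -6
n(p) = sqrt(-2 + p) (n(p) = sqrt(p - 2) = sqrt(-2 + p))
X(z) = (z + sqrt(-6 + z))**2 (X(z) = (sqrt(z - 6) + z)**2 = (sqrt(-6 + z) + z)**2 = (z + sqrt(-6 + z))**2)
X(-117) + n(F(-9)) = (-117 + sqrt(-6 - 117))**2 + sqrt(-2 + (-9)**2) = (-117 + sqrt(-123))**2 + sqrt(-2 + 81) = (-117 + I*sqrt(123))**2 + sqrt(79) = sqrt(79) + (-117 + I*sqrt(123))**2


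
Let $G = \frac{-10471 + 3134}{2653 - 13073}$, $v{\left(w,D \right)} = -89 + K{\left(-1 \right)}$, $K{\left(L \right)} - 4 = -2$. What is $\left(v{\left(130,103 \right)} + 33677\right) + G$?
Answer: $\frac{350015137}{10420} \approx 33591.0$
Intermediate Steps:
$K{\left(L \right)} = 2$ ($K{\left(L \right)} = 4 - 2 = 2$)
$v{\left(w,D \right)} = -87$ ($v{\left(w,D \right)} = -89 + 2 = -87$)
$G = \frac{7337}{10420}$ ($G = - \frac{7337}{-10420} = \left(-7337\right) \left(- \frac{1}{10420}\right) = \frac{7337}{10420} \approx 0.70413$)
$\left(v{\left(130,103 \right)} + 33677\right) + G = \left(-87 + 33677\right) + \frac{7337}{10420} = 33590 + \frac{7337}{10420} = \frac{350015137}{10420}$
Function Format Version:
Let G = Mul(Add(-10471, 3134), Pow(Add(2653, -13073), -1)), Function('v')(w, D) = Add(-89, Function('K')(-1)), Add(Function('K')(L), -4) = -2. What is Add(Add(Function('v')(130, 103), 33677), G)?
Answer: Rational(350015137, 10420) ≈ 33591.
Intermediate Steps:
Function('K')(L) = 2 (Function('K')(L) = Add(4, -2) = 2)
Function('v')(w, D) = -87 (Function('v')(w, D) = Add(-89, 2) = -87)
G = Rational(7337, 10420) (G = Mul(-7337, Pow(-10420, -1)) = Mul(-7337, Rational(-1, 10420)) = Rational(7337, 10420) ≈ 0.70413)
Add(Add(Function('v')(130, 103), 33677), G) = Add(Add(-87, 33677), Rational(7337, 10420)) = Add(33590, Rational(7337, 10420)) = Rational(350015137, 10420)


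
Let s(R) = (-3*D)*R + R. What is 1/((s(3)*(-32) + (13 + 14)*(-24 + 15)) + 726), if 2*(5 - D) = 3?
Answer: 1/1395 ≈ 0.00071685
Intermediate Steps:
D = 7/2 (D = 5 - ½*3 = 5 - 3/2 = 7/2 ≈ 3.5000)
s(R) = -19*R/2 (s(R) = (-3*7/2)*R + R = -21*R/2 + R = -19*R/2)
1/((s(3)*(-32) + (13 + 14)*(-24 + 15)) + 726) = 1/((-19/2*3*(-32) + (13 + 14)*(-24 + 15)) + 726) = 1/((-57/2*(-32) + 27*(-9)) + 726) = 1/((912 - 243) + 726) = 1/(669 + 726) = 1/1395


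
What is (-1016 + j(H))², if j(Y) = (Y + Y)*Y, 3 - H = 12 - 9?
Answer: 1032256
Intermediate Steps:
H = 0 (H = 3 - (12 - 9) = 3 - 1*3 = 3 - 3 = 0)
j(Y) = 2*Y² (j(Y) = (2*Y)*Y = 2*Y²)
(-1016 + j(H))² = (-1016 + 2*0²)² = (-1016 + 2*0)² = (-1016 + 0)² = (-1016)² = 1032256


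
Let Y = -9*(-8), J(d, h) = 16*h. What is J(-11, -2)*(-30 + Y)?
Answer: -1344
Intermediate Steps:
Y = 72
J(-11, -2)*(-30 + Y) = (16*(-2))*(-30 + 72) = -32*42 = -1344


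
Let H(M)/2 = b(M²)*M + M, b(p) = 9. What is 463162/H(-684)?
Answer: -231581/6840 ≈ -33.857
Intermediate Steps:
H(M) = 20*M (H(M) = 2*(9*M + M) = 2*(10*M) = 20*M)
463162/H(-684) = 463162/((20*(-684))) = 463162/(-13680) = 463162*(-1/13680) = -231581/6840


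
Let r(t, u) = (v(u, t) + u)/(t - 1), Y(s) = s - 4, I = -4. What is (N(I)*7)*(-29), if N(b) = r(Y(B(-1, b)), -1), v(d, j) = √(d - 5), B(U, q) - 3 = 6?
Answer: 203/4 - 203*I*√6/4 ≈ 50.75 - 124.31*I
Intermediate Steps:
B(U, q) = 9 (B(U, q) = 3 + 6 = 9)
Y(s) = -4 + s
v(d, j) = √(-5 + d)
r(t, u) = (u + √(-5 + u))/(-1 + t) (r(t, u) = (√(-5 + u) + u)/(t - 1) = (u + √(-5 + u))/(-1 + t))
N(b) = -¼ + I*√6/4 (N(b) = (-1 + √(-5 - 1))/(-1 + (-4 + 9)) = (-1 + √(-6))/(-1 + 5) = (-1 + I*√6)/4 = -¼ + I*√6/4)
(N(I)*7)*(-29) = ((-¼ + I*√6/4)*7)*(-29) = (-7/4 + 7*I*√6/4)*(-29) = 203/4 - 203*I*√6/4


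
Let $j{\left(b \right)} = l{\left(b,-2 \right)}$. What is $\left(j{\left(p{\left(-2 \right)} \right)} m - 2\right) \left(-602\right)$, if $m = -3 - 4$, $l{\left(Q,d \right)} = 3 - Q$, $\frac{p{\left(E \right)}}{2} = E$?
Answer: $30702$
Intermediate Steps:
$p{\left(E \right)} = 2 E$
$j{\left(b \right)} = 3 - b$
$m = -7$ ($m = -3 - 4 = -7$)
$\left(j{\left(p{\left(-2 \right)} \right)} m - 2\right) \left(-602\right) = \left(\left(3 - 2 \left(-2\right)\right) \left(-7\right) - 2\right) \left(-602\right) = \left(\left(3 - -4\right) \left(-7\right) - 2\right) \left(-602\right) = \left(\left(3 + 4\right) \left(-7\right) - 2\right) \left(-602\right) = \left(7 \left(-7\right) - 2\right) \left(-602\right) = \left(-49 - 2\right) \left(-602\right) = \left(-51\right) \left(-602\right) = 30702$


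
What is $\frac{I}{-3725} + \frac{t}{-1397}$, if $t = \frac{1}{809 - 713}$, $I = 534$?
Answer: $- \frac{71619533}{499567200} \approx -0.14336$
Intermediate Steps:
$t = \frac{1}{96} \approx 0.010417$
$\frac{I}{-3725} + \frac{t}{-1397} = \frac{534}{-3725} + \frac{1}{96 \left(-1397\right)} = 534 \left(- \frac{1}{3725}\right) + \frac{1}{96} \left(- \frac{1}{1397}\right) = - \frac{534}{3725} - \frac{1}{134112} = - \frac{71619533}{499567200}$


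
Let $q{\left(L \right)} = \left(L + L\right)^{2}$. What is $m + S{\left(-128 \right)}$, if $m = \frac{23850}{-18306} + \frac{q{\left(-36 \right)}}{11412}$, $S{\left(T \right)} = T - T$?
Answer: $- \frac{273577}{322389} \approx -0.84859$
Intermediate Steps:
$q{\left(L \right)} = 4 L^{2}$ ($q{\left(L \right)} = \left(2 L\right)^{2} = 4 L^{2}$)
$S{\left(T \right)} = 0$
$m = - \frac{273577}{322389}$ ($m = \frac{23850}{-18306} + \frac{4 \left(-36\right)^{2}}{11412} = 23850 \left(- \frac{1}{18306}\right) + 4 \cdot 1296 \cdot \frac{1}{11412} = - \frac{1325}{1017} + 5184 \cdot \frac{1}{11412} = - \frac{1325}{1017} + \frac{144}{317} = - \frac{273577}{322389} \approx -0.84859$)
$m + S{\left(-128 \right)} = - \frac{273577}{322389} + 0 = - \frac{273577}{322389}$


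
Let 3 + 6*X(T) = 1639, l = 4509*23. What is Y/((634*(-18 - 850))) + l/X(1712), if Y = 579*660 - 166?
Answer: 42725291255/112538804 ≈ 379.65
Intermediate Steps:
l = 103707
Y = 381974 (Y = 382140 - 166 = 381974)
X(T) = 818/3 (X(T) = -½ + (⅙)*1639 = -½ + 1639/6 = 818/3)
Y/((634*(-18 - 850))) + l/X(1712) = 381974/((634*(-18 - 850))) + 103707/(818/3) = 381974/((634*(-868))) + 103707*(3/818) = 381974/(-550312) + 311121/818 = 381974*(-1/550312) + 311121/818 = -190987/275156 + 311121/818 = 42725291255/112538804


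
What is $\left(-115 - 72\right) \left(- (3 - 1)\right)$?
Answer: $374$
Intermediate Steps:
$\left(-115 - 72\right) \left(- (3 - 1)\right) = - 187 \left(\left(-1\right) 2\right) = \left(-187\right) \left(-2\right) = 374$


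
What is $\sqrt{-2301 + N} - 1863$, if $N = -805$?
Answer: $-1863 + i \sqrt{3106} \approx -1863.0 + 55.732 i$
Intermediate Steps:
$\sqrt{-2301 + N} - 1863 = \sqrt{-2301 - 805} - 1863 = \sqrt{-3106} - 1863 = i \sqrt{3106} - 1863 = -1863 + i \sqrt{3106}$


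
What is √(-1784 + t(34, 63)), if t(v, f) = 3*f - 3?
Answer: I*√1598 ≈ 39.975*I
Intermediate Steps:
t(v, f) = -3 + 3*f
√(-1784 + t(34, 63)) = √(-1784 + (-3 + 3*63)) = √(-1784 + (-3 + 189)) = √(-1784 + 186) = √(-1598) = I*√1598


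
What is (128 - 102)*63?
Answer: 1638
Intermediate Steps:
(128 - 102)*63 = 26*63 = 1638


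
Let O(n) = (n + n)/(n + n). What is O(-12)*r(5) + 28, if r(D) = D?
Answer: 33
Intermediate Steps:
O(n) = 1 (O(n) = (2*n)/((2*n)) = (2*n)*(1/(2*n)) = 1)
O(-12)*r(5) + 28 = 1*5 + 28 = 5 + 28 = 33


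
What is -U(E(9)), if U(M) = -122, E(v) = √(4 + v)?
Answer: 122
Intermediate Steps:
-U(E(9)) = -1*(-122) = 122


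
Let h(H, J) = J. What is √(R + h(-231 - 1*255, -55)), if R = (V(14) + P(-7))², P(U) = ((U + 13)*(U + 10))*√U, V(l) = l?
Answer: √(-2127 + 504*I*√7) ≈ 13.846 + 48.153*I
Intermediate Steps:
P(U) = √U*(10 + U)*(13 + U) (P(U) = ((13 + U)*(10 + U))*√U = ((10 + U)*(13 + U))*√U = √U*(10 + U)*(13 + U))
R = (14 + 18*I*√7)² (R = (14 + √(-7)*(130 + (-7)² + 23*(-7)))² = (14 + (I*√7)*(130 + 49 - 161))² = (14 + (I*√7)*18)² = (14 + 18*I*√7)² ≈ -2072.0 + 1333.5*I)
√(R + h(-231 - 1*255, -55)) = √((-2072 + 504*I*√7) - 55) = √(-2127 + 504*I*√7)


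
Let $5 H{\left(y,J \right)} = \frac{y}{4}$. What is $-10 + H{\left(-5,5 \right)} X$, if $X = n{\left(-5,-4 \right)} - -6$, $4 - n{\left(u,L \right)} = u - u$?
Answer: $- \frac{25}{2} \approx -12.5$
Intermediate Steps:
$n{\left(u,L \right)} = 4$ ($n{\left(u,L \right)} = 4 - \left(u - u\right) = 4 - 0 = 4 + 0 = 4$)
$X = 10$ ($X = 4 - -6 = 4 + 6 = 10$)
$H{\left(y,J \right)} = \frac{y}{20}$ ($H{\left(y,J \right)} = \frac{\frac{1}{4} y}{5} = \frac{y}{20}$)
$-10 + H{\left(-5,5 \right)} X = -10 + \frac{1}{20} \left(-5\right) 10 = -10 - \frac{5}{2} = - \frac{25}{2}$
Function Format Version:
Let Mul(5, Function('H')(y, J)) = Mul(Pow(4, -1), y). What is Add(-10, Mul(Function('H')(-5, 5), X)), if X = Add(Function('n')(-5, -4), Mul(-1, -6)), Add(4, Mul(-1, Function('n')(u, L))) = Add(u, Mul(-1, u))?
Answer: Rational(-25, 2) ≈ -12.500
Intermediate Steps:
Function('n')(u, L) = 4 (Function('n')(u, L) = Add(4, Mul(-1, Add(u, Mul(-1, u)))) = Add(4, Mul(-1, 0)) = Add(4, 0) = 4)
X = 10 (X = Add(4, Mul(-1, -6)) = Add(4, 6) = 10)
Function('H')(y, J) = Mul(Rational(1, 20), y) (Function('H')(y, J) = Mul(Rational(1, 5), Mul(Pow(4, -1), y)) = Mul(Rational(1, 5), Mul(Rational(1, 4), y)) = Mul(Rational(1, 20), y))
Add(-10, Mul(Function('H')(-5, 5), X)) = Add(-10, Mul(Mul(Rational(1, 20), -5), 10)) = Add(-10, Mul(Rational(-1, 4), 10)) = Add(-10, Rational(-5, 2)) = Rational(-25, 2)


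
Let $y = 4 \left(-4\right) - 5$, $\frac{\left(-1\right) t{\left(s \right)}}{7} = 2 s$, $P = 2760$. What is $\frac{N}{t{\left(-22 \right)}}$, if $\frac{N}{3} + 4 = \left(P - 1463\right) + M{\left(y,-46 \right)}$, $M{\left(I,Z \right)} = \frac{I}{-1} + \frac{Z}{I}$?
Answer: $\frac{6910}{539} \approx 12.82$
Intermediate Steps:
$t{\left(s \right)} = - 14 s$ ($t{\left(s \right)} = - 7 \cdot 2 s = - 14 s$)
$y = -21$ ($y = -16 - 5 = -21$)
$M{\left(I,Z \right)} = - I + \frac{Z}{I}$ ($M{\left(I,Z \right)} = I \left(-1\right) + \frac{Z}{I} = - I + \frac{Z}{I}$)
$N = \frac{27640}{7}$ ($N = -12 + 3 \left(\left(2760 - 1463\right) - \left(-21 + \frac{46}{-21}\right)\right) = -12 + 3 \left(1297 + \left(21 - - \frac{46}{21}\right)\right) = -12 + 3 \left(1297 + \left(21 + \frac{46}{21}\right)\right) = -12 + 3 \left(1297 + \frac{487}{21}\right) = -12 + 3 \cdot \frac{27724}{21} = -12 + \frac{27724}{7} = \frac{27640}{7} \approx 3948.6$)
$\frac{N}{t{\left(-22 \right)}} = \frac{27640}{7 \left(\left(-14\right) \left(-22\right)\right)} = \frac{27640}{7 \cdot 308} = \frac{27640}{7} \cdot \frac{1}{308} = \frac{6910}{539}$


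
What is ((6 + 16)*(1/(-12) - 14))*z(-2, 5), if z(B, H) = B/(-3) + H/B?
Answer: 20449/36 ≈ 568.03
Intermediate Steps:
z(B, H) = -B/3 + H/B (z(B, H) = B*(-⅓) + H/B = -B/3 + H/B)
((6 + 16)*(1/(-12) - 14))*z(-2, 5) = ((6 + 16)*(1/(-12) - 14))*(-⅓*(-2) + 5/(-2)) = (22*(-1/12 - 14))*(⅔ + 5*(-½)) = (22*(-169/12))*(⅔ - 5/2) = -1859/6*(-11/6) = 20449/36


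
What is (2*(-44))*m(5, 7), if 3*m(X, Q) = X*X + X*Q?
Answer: -1760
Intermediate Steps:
m(X, Q) = X**2/3 + Q*X/3 (m(X, Q) = (X*X + X*Q)/3 = (X**2 + Q*X)/3 = X**2/3 + Q*X/3)
(2*(-44))*m(5, 7) = (2*(-44))*((1/3)*5*(7 + 5)) = -88*5*12/3 = -88*20 = -1760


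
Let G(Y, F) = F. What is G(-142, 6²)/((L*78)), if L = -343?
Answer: -6/4459 ≈ -0.0013456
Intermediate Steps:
G(-142, 6²)/((L*78)) = 6²/((-343*78)) = 36/(-26754) = 36*(-1/26754) = -6/4459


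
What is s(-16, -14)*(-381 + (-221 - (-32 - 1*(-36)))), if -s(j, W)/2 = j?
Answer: -19392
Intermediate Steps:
s(j, W) = -2*j
s(-16, -14)*(-381 + (-221 - (-32 - 1*(-36)))) = (-2*(-16))*(-381 + (-221 - (-32 - 1*(-36)))) = 32*(-381 + (-221 - (-32 + 36))) = 32*(-381 + (-221 - 1*4)) = 32*(-381 + (-221 - 4)) = 32*(-381 - 225) = 32*(-606) = -19392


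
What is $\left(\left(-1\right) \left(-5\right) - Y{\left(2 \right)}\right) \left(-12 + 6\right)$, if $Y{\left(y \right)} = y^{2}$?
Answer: $-6$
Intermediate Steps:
$\left(\left(-1\right) \left(-5\right) - Y{\left(2 \right)}\right) \left(-12 + 6\right) = \left(\left(-1\right) \left(-5\right) - 2^{2}\right) \left(-12 + 6\right) = \left(5 - 4\right) \left(-6\right) = 1 \left(-6\right) = -6$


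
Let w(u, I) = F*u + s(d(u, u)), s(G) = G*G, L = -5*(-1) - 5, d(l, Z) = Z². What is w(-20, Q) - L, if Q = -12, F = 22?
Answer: 159560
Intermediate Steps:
L = 0 (L = 5 - 5 = 0)
s(G) = G²
w(u, I) = u⁴ + 22*u (w(u, I) = 22*u + (u²)² = 22*u + u⁴ = u⁴ + 22*u)
w(-20, Q) - L = -20*(22 + (-20)³) - 1*0 = -20*(22 - 8000) + 0 = -20*(-7978) + 0 = 159560 + 0 = 159560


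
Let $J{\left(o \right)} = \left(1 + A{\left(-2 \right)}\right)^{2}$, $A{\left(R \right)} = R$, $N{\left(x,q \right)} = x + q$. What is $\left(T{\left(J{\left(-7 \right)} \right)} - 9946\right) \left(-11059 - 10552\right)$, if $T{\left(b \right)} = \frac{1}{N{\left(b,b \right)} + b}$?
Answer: $\frac{644807407}{3} \approx 2.1494 \cdot 10^{8}$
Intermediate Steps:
$N{\left(x,q \right)} = q + x$
$J{\left(o \right)} = 1$ ($J{\left(o \right)} = \left(1 - 2\right)^{2} = \left(-1\right)^{2} = 1$)
$T{\left(b \right)} = \frac{1}{3 b}$ ($T{\left(b \right)} = \frac{1}{\left(b + b\right) + b} = \frac{1}{2 b + b} = \frac{1}{3 b}$)
$\left(T{\left(J{\left(-7 \right)} \right)} - 9946\right) \left(-11059 - 10552\right) = \left(\frac{1}{3 \cdot 1} - 9946\right) \left(-11059 - 10552\right) = \left(\frac{1}{3} \cdot 1 - 9946\right) \left(-21611\right) = \left(\frac{1}{3} - 9946\right) \left(-21611\right) = \left(- \frac{29837}{3}\right) \left(-21611\right) = \frac{644807407}{3}$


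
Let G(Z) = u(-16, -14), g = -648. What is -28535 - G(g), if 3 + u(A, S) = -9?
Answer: -28523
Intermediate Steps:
u(A, S) = -12 (u(A, S) = -3 - 9 = -12)
G(Z) = -12
-28535 - G(g) = -28535 - 1*(-12) = -28535 + 12 = -28523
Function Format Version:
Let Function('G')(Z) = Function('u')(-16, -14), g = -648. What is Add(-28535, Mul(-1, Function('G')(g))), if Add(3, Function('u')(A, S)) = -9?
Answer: -28523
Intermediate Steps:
Function('u')(A, S) = -12 (Function('u')(A, S) = Add(-3, -9) = -12)
Function('G')(Z) = -12
Add(-28535, Mul(-1, Function('G')(g))) = Add(-28535, Mul(-1, -12)) = Add(-28535, 12) = -28523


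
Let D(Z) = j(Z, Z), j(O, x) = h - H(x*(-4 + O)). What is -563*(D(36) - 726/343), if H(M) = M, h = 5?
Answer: 221904761/343 ≈ 6.4695e+5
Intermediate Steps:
j(O, x) = 5 - x*(-4 + O)
D(Z) = 5 - Z*(-4 + Z)
-563*(D(36) - 726/343) = -563*((5 - 1*36*(-4 + 36)) - 726/343) = -563*((5 - 1*36*32) - 726*1/343) = -563*((5 - 1152) - 726/343) = -563*(-1147 - 726/343) = -563*(-394147/343) = 221904761/343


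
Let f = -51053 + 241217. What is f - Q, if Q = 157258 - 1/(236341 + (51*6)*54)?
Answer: 8320775691/252865 ≈ 32906.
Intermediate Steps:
f = 190164
Q = 39765044169/252865 (Q = 157258 - 1/(236341 + 306*54) = 157258 - 1/(236341 + 16524) = 157258 - 1/252865 = 39765044169/252865 ≈ 1.5726e+5)
f - Q = 190164 - 1*39765044169/252865 = 190164 - 39765044169/252865 = 8320775691/252865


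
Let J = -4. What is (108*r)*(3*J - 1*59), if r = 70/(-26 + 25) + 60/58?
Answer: 15336000/29 ≈ 5.2883e+5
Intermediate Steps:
r = -2000/29 (r = 70/(-1) + 60*(1/58) = 70*(-1) + 30/29 = -70 + 30/29 = -2000/29 ≈ -68.966)
(108*r)*(3*J - 1*59) = (108*(-2000/29))*(3*(-4) - 1*59) = -216000*(-12 - 59)/29 = -216000/29*(-71) = 15336000/29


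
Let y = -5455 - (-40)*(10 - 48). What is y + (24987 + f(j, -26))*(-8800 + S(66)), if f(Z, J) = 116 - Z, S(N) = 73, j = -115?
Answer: -220084461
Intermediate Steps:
y = -6975 (y = -5455 - (-40)*(-38) = -5455 - 1*1520 = -5455 - 1520 = -6975)
y + (24987 + f(j, -26))*(-8800 + S(66)) = -6975 + (24987 + (116 - 1*(-115)))*(-8800 + 73) = -6975 + (24987 + (116 + 115))*(-8727) = -6975 + (24987 + 231)*(-8727) = -6975 + 25218*(-8727) = -6975 - 220077486 = -220084461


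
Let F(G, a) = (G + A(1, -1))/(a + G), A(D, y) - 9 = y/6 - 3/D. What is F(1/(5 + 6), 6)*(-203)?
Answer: -79373/402 ≈ -197.45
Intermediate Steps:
A(D, y) = 9 - 3/D + y/6 (A(D, y) = 9 + (y/6 - 3/D) = 9 + (-3/D + y/6) = 9 - 3/D + y/6)
F(G, a) = (35/6 + G)/(G + a) (F(G, a) = (G + (9 - 3/1 + (⅙)*(-1)))/(a + G) = (G + (9 - 3*1 - ⅙))/(G + a) = (G + (9 - 3 - ⅙))/(G + a) = (G + 35/6)/(G + a) = (35/6 + G)/(G + a))
F(1/(5 + 6), 6)*(-203) = ((35/6 + 1/(5 + 6))/(1/(5 + 6) + 6))*(-203) = ((35/6 + 1/11)/(1/11 + 6))*(-203) = ((391/66)/(67/11))*(-203) = ((11/67)*(391/66))*(-203) = (391/402)*(-203) = -79373/402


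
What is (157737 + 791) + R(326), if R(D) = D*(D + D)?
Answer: 371080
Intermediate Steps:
R(D) = 2*D**2 (R(D) = D*(2*D) = 2*D**2)
(157737 + 791) + R(326) = (157737 + 791) + 2*326**2 = 158528 + 2*106276 = 158528 + 212552 = 371080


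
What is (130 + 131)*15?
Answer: 3915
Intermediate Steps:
(130 + 131)*15 = 261*15 = 3915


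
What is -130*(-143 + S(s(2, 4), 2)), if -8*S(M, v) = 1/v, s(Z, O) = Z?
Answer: 148785/8 ≈ 18598.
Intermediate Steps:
S(M, v) = -1/(8*v)
-130*(-143 + S(s(2, 4), 2)) = -130*(-143 - ⅛/2) = -130*(-143 - ⅛*½) = -130*(-143 - 1/16) = -130*(-2289/16) = 148785/8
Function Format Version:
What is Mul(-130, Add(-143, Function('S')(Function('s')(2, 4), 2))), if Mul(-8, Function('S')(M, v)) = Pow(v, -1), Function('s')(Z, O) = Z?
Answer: Rational(148785, 8) ≈ 18598.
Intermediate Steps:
Function('S')(M, v) = Mul(Rational(-1, 8), Pow(v, -1))
Mul(-130, Add(-143, Function('S')(Function('s')(2, 4), 2))) = Mul(-130, Add(-143, Mul(Rational(-1, 8), Pow(2, -1)))) = Mul(-130, Add(-143, Mul(Rational(-1, 8), Rational(1, 2)))) = Mul(-130, Add(-143, Rational(-1, 16))) = Mul(-130, Rational(-2289, 16)) = Rational(148785, 8)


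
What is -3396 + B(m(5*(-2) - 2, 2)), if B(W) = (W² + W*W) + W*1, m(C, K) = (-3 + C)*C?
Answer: 61584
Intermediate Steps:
m(C, K) = C*(-3 + C)
B(W) = W + 2*W² (B(W) = (W² + W²) + W = 2*W² + W = W + 2*W²)
-3396 + B(m(5*(-2) - 2, 2)) = -3396 + ((5*(-2) - 2)*(-3 + (5*(-2) - 2)))*(1 + 2*((5*(-2) - 2)*(-3 + (5*(-2) - 2)))) = -3396 + ((-10 - 2)*(-3 + (-10 - 2)))*(1 + 2*((-10 - 2)*(-3 + (-10 - 2)))) = -3396 + (-12*(-3 - 12))*(1 + 2*(-12*(-3 - 12))) = -3396 + (-12*(-15))*(1 + 2*(-12*(-15))) = -3396 + 180*(1 + 2*180) = -3396 + 180*(1 + 360) = -3396 + 180*361 = -3396 + 64980 = 61584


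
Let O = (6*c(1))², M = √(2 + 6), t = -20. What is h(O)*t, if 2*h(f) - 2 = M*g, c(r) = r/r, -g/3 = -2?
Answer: -20 - 120*√2 ≈ -189.71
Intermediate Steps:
g = 6 (g = -3*(-2) = 6)
c(r) = 1
M = 2*√2 (M = √8 = 2*√2 ≈ 2.8284)
O = 36 (O = (6*1)² = 6² = 36)
h(f) = 1 + 6*√2 (h(f) = 1 + ((2*√2)*6)/2 = 1 + (12*√2)/2 = 1 + 6*√2)
h(O)*t = (1 + 6*√2)*(-20) = -20 - 120*√2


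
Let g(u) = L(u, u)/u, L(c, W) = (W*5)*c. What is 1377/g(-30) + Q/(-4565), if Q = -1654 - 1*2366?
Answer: -378867/45650 ≈ -8.2994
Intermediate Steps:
L(c, W) = 5*W*c (L(c, W) = (5*W)*c = 5*W*c)
Q = -4020 (Q = -1654 - 2366 = -4020)
g(u) = 5*u (g(u) = (5*u*u)/u = (5*u²)/u = 5*u)
1377/g(-30) + Q/(-4565) = 1377/((5*(-30))) - 4020/(-4565) = 1377/(-150) - 4020*(-1/4565) = 1377*(-1/150) + 804/913 = -459/50 + 804/913 = -378867/45650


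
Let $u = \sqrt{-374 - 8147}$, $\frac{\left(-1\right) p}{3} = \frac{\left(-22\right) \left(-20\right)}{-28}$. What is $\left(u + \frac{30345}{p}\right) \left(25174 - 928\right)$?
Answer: $\frac{171673803}{11} + 24246 i \sqrt{8521} \approx 1.5607 \cdot 10^{7} + 2.2381 \cdot 10^{6} i$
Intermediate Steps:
$p = \frac{330}{7}$ ($p = - 3 \frac{\left(-22\right) \left(-20\right)}{-28} = - 3 \cdot 440 \left(- \frac{1}{28}\right) = \left(-3\right) \left(- \frac{110}{7}\right) = \frac{330}{7} \approx 47.143$)
$u = i \sqrt{8521}$ ($u = \sqrt{-8521} = i \sqrt{8521} \approx 92.309 i$)
$\left(u + \frac{30345}{p}\right) \left(25174 - 928\right) = \left(i \sqrt{8521} + \frac{30345}{\frac{330}{7}}\right) \left(25174 - 928\right) = \left(i \sqrt{8521} + 30345 \cdot \frac{7}{330}\right) 24246 = \left(i \sqrt{8521} + \frac{14161}{22}\right) 24246 = \left(\frac{14161}{22} + i \sqrt{8521}\right) 24246 = \frac{171673803}{11} + 24246 i \sqrt{8521}$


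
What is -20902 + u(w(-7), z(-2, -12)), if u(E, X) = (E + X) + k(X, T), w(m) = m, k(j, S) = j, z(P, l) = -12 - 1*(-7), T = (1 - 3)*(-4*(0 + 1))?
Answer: -20919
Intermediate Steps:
T = 8 (T = -(-8) = -2*(-4) = 8)
z(P, l) = -5 (z(P, l) = -12 + 7 = -5)
u(E, X) = E + 2*X (u(E, X) = (E + X) + X = E + 2*X)
-20902 + u(w(-7), z(-2, -12)) = -20902 + (-7 + 2*(-5)) = -20902 + (-7 - 10) = -20902 - 17 = -20919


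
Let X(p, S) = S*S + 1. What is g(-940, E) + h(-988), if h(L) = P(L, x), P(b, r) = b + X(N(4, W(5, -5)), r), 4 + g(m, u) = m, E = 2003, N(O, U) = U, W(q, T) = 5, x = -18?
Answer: -1607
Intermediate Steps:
X(p, S) = 1 + S² (X(p, S) = S² + 1 = 1 + S²)
g(m, u) = -4 + m
P(b, r) = 1 + b + r² (P(b, r) = b + (1 + r²) = 1 + b + r²)
h(L) = 325 + L (h(L) = 1 + L + (-18)² = 1 + L + 324 = 325 + L)
g(-940, E) + h(-988) = (-4 - 940) + (325 - 988) = -944 - 663 = -1607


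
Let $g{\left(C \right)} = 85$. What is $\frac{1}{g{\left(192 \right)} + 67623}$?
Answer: $\frac{1}{67708} \approx 1.4769 \cdot 10^{-5}$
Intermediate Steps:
$\frac{1}{g{\left(192 \right)} + 67623} = \frac{1}{85 + 67623} = \frac{1}{67708}$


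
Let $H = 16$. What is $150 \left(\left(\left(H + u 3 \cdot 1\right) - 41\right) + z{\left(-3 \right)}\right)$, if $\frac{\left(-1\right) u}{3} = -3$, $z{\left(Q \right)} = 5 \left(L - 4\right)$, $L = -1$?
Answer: $-3450$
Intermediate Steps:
$z{\left(Q \right)} = -25$ ($z{\left(Q \right)} = 5 \left(-1 - 4\right) = 5 \left(-5\right) = -25$)
$u = 9$ ($u = \left(-3\right) \left(-3\right) = 9$)
$150 \left(\left(\left(H + u 3 \cdot 1\right) - 41\right) + z{\left(-3 \right)}\right) = 150 \left(\left(\left(16 + 9 \cdot 3 \cdot 1\right) - 41\right) - 25\right) = 150 \left(\left(\left(16 + 27 \cdot 1\right) - 41\right) - 25\right) = 150 \left(\left(\left(16 + 27\right) - 41\right) - 25\right) = 150 \left(\left(43 - 41\right) - 25\right) = 150 \left(2 - 25\right) = 150 \left(-23\right) = -3450$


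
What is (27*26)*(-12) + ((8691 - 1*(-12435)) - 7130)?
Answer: 5572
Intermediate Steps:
(27*26)*(-12) + ((8691 - 1*(-12435)) - 7130) = 702*(-12) + ((8691 + 12435) - 7130) = -8424 + (21126 - 7130) = -8424 + 13996 = 5572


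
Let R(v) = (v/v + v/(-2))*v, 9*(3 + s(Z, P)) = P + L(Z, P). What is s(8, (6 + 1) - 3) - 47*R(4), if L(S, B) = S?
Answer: 559/3 ≈ 186.33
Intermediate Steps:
s(Z, P) = -3 + P/9 + Z/9 (s(Z, P) = -3 + (P + Z)/9 = -3 + (P/9 + Z/9) = -3 + P/9 + Z/9)
R(v) = v*(1 - v/2) (R(v) = (1 + v*(-½))*v = (1 - v/2)*v = v*(1 - v/2))
s(8, (6 + 1) - 3) - 47*R(4) = (-3 + ((6 + 1) - 3)/9 + (⅑)*8) - 47*4*(2 - 1*4)/2 = (-3 + (7 - 3)/9 + 8/9) - 47*4*(2 - 4)/2 = (-3 + (⅑)*4 + 8/9) - 47*4*(-2)/2 = (-3 + 4/9 + 8/9) - 47*(-4) = -5/3 + 188 = 559/3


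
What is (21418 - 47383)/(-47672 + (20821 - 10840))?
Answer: 25965/37691 ≈ 0.68889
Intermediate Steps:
(21418 - 47383)/(-47672 + (20821 - 10840)) = -25965/(-47672 + 9981) = -25965/(-37691) = -25965*(-1/37691) = 25965/37691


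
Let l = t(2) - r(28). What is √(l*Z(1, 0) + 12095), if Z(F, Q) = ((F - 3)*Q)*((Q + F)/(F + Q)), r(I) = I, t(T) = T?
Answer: √12095 ≈ 109.98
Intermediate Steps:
l = -26 (l = 2 - 1*28 = 2 - 28 = -26)
Z(F, Q) = Q*(-3 + F) (Z(F, Q) = ((-3 + F)*Q)*((F + Q)/(F + Q)) = (Q*(-3 + F))*1 = Q*(-3 + F))
√(l*Z(1, 0) + 12095) = √(-0*(-3 + 1) + 12095) = √(-0*(-2) + 12095) = √(-26*0 + 12095) = √(0 + 12095) = √12095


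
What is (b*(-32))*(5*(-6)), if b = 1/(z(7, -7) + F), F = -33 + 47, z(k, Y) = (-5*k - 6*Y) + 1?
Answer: 480/11 ≈ 43.636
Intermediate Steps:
z(k, Y) = 1 - 6*Y - 5*k (z(k, Y) = (-6*Y - 5*k) + 1 = 1 - 6*Y - 5*k)
F = 14
b = 1/22 (b = 1/((1 - 6*(-7) - 5*7) + 14) = 1/((1 + 42 - 35) + 14) = 1/(8 + 14) = 1/22 ≈ 0.045455)
(b*(-32))*(5*(-6)) = ((1/22)*(-32))*(5*(-6)) = -16/11*(-30) = 480/11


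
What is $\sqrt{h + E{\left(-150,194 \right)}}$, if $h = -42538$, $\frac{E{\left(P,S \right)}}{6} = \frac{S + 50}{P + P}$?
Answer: $\frac{2 i \sqrt{265893}}{5} \approx 206.26 i$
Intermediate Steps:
$E{\left(P,S \right)} = \frac{3 \left(50 + S\right)}{P}$ ($E{\left(P,S \right)} = 6 \frac{S + 50}{P + P} = 6 \frac{50 + S}{2 P} = \frac{3 \left(50 + S\right)}{P}$)
$\sqrt{h + E{\left(-150,194 \right)}} = \sqrt{-42538 + \frac{3 \left(50 + 194\right)}{-150}} = \sqrt{-42538 + 3 \left(- \frac{1}{150}\right) 244} = \sqrt{-42538 - \frac{122}{25}} = \sqrt{- \frac{1063572}{25}} = \frac{2 i \sqrt{265893}}{5}$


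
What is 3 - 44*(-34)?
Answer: 1499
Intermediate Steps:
3 - 44*(-34) = 3 + 1496 = 1499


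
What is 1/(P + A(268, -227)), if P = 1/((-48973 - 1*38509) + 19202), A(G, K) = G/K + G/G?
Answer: -15499560/2799707 ≈ -5.5361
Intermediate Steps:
A(G, K) = 1 + G/K (A(G, K) = G/K + 1 = 1 + G/K)
P = -1/68280 (P = 1/((-48973 - 38509) + 19202) = 1/(-87482 + 19202) = 1/(-68280) = -1/68280 ≈ -1.4646e-5)
1/(P + A(268, -227)) = 1/(-1/68280 + (268 - 227)/(-227)) = 1/(-1/68280 - 1/227*41) = 1/(-1/68280 - 41/227) = 1/(-2799707/15499560) = -15499560/2799707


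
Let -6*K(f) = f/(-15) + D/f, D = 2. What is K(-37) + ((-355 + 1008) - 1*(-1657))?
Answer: 7690961/3330 ≈ 2309.6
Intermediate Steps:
K(f) = -1/(3*f) + f/90 (K(f) = -(f/(-15) + 2/f)/6 = -(f*(-1/15) + 2/f)/6 = -(-f/15 + 2/f)/6 = -(2/f - f/15)/6 = -1/(3*f) + f/90)
K(-37) + ((-355 + 1008) - 1*(-1657)) = (1/90)*(-30 + (-37)²)/(-37) + ((-355 + 1008) - 1*(-1657)) = (1/90)*(-1/37)*(-30 + 1369) + (653 + 1657) = (1/90)*(-1/37)*1339 + 2310 = -1339/3330 + 2310 = 7690961/3330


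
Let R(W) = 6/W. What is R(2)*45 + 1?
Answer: 136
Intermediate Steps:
R(2)*45 + 1 = (6/2)*45 + 1 = (6*(1/2))*45 + 1 = 3*45 + 1 = 135 + 1 = 136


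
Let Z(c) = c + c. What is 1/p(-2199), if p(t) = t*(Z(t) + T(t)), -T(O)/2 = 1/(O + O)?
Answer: 1/9671201 ≈ 1.0340e-7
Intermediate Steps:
Z(c) = 2*c
T(O) = -1/O (T(O) = -2/(O + O) = -2*1/(2*O) = -1/O)
p(t) = t*(-1/t + 2*t) (p(t) = t*(2*t - 1/t) = t*(-1/t + 2*t))
1/p(-2199) = 1/(-1 + 2*(-2199)**2) = 1/(-1 + 2*4835601) = 1/(-1 + 9671202) = 1/9671201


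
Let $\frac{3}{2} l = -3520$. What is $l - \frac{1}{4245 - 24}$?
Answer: $- \frac{9905281}{4221} \approx -2346.7$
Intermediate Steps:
$l = - \frac{7040}{3}$ ($l = \frac{2}{3} \left(-3520\right) = - \frac{7040}{3} \approx -2346.7$)
$l - \frac{1}{4245 - 24} = - \frac{7040}{3} - \frac{1}{4245 - 24} = - \frac{7040}{3} - \frac{1}{4221} = - \frac{9905281}{4221}$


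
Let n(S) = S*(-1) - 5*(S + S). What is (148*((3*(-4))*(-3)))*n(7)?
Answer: -410256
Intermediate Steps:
n(S) = -11*S (n(S) = -S - 10*S = -11*S)
(148*((3*(-4))*(-3)))*n(7) = (148*((3*(-4))*(-3)))*(-11*7) = (148*(-12*(-3)))*(-77) = (148*36)*(-77) = 5328*(-77) = -410256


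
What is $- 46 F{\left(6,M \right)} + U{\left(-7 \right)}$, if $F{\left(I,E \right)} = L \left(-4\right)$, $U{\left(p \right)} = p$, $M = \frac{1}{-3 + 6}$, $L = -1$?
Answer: $-191$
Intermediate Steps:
$M = \frac{1}{3} \approx 0.33333$
$F{\left(I,E \right)} = 4$ ($F{\left(I,E \right)} = \left(-1\right) \left(-4\right) = 4$)
$- 46 F{\left(6,M \right)} + U{\left(-7 \right)} = \left(-46\right) 4 - 7 = -184 - 7 = -191$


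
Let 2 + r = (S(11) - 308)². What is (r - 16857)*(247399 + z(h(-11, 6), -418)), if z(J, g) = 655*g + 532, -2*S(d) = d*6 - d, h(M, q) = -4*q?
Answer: -9898954495/4 ≈ -2.4747e+9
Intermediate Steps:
S(d) = -5*d/2 (S(d) = -(d*6 - d)/2 = -(6*d - d)/2 = -5*d/2)
r = 450233/4 (r = -2 + (-5/2*11 - 308)² = -2 + (-55/2 - 308)² = -2 + (-671/2)² = -2 + 450241/4 = 450233/4 ≈ 1.1256e+5)
z(J, g) = 532 + 655*g
(r - 16857)*(247399 + z(h(-11, 6), -418)) = (450233/4 - 16857)*(247399 + (532 + 655*(-418))) = 382805*(247399 + (532 - 273790))/4 = 382805*(247399 - 273258)/4 = (382805/4)*(-25859) = -9898954495/4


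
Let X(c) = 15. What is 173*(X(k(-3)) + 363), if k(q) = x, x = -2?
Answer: 65394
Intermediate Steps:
k(q) = -2
173*(X(k(-3)) + 363) = 173*(15 + 363) = 173*378 = 65394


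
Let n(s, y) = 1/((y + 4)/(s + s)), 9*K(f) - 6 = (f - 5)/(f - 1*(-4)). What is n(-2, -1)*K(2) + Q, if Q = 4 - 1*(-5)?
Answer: 221/27 ≈ 8.1852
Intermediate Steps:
Q = 9 (Q = 4 + 5 = 9)
K(f) = ⅔ + (-5 + f)/(9*(4 + f)) (K(f) = ⅔ + ((f - 5)/(f - 1*(-4)))/9 = ⅔ + ((-5 + f)/(f + 4))/9 = ⅔ + ((-5 + f)/(4 + f))/9 = ⅔ + (-5 + f)/(9*(4 + f)))
n(s, y) = 2*s/(4 + y) (n(s, y) = 1/((4 + y)/((2*s))) = 1/((4 + y)*(1/(2*s))) = 1/((4 + y)/(2*s)) = 2*s/(4 + y))
n(-2, -1)*K(2) + Q = (2*(-2)/(4 - 1))*((19 + 7*2)/(9*(4 + 2))) + 9 = (2*(-2)/3)*((⅑)*(19 + 14)/6) + 9 = (2*(-2)*(⅓))*((⅑)*(⅙)*33) + 9 = -4/3*11/18 + 9 = -22/27 + 9 = 221/27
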